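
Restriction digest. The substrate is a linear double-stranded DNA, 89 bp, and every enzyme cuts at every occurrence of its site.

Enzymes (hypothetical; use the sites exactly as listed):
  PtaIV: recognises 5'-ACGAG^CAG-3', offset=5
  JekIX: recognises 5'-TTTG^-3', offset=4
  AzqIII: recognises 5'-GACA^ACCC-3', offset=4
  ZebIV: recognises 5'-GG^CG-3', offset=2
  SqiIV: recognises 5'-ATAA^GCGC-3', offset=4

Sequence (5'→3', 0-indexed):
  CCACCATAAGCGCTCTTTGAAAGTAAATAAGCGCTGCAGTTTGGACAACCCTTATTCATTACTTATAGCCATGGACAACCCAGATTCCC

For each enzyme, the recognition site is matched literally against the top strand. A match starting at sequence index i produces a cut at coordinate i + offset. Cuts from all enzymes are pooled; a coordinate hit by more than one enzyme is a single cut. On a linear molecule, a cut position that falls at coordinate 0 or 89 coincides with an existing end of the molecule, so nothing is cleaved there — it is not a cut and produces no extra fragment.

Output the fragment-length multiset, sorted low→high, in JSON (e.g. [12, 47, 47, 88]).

Site scan:
  PtaIV (ACGAGCAG, off=5): no sites
  JekIX (TTTG, off=4): starts [15, 39] → cuts [19, 43]
  AzqIII (GACAACCC, off=4): starts [43, 73] → cuts [47, 77]
  ZebIV (GGCG, off=2): no sites
  SqiIV (ATAAGCGC, off=4): starts [5, 26] → cuts [9, 30]

Pooled cuts: [9, 19, 30, 43, 47, 77]

Fragments:
  [0,9): 9 bp
  [9,19): 10 bp
  [19,30): 11 bp
  [30,43): 13 bp
  [43,47): 4 bp
  [47,77): 30 bp
  [77,89): 12 bp

[4,9,10,11,12,13,30]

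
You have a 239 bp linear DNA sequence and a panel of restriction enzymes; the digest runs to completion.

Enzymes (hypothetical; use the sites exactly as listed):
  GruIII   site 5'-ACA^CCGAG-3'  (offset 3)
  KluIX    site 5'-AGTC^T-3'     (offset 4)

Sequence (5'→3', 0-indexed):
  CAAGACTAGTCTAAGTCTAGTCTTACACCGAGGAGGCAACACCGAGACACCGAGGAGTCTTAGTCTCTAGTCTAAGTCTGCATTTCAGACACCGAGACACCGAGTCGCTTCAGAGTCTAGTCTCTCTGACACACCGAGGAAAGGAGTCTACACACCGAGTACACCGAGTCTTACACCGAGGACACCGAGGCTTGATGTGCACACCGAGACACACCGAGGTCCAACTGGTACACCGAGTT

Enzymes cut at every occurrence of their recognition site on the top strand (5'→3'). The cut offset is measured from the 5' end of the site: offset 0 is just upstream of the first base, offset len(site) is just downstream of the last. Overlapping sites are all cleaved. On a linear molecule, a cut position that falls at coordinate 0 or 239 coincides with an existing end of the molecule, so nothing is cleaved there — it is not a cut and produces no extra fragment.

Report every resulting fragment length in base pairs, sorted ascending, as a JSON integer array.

[5,5,5,5,6,6,6,6,7,7,7,8,8,9,9,10,10,11,11,13,14,15,18,19,19]

Per-enzyme occurrences:
  GruIII (ACACCGAG, off=3): starts [24, 38, 46, 88, 96, 130, 151, 160, 172, 181, 200, 210, 229] → cuts [27, 41, 49, 91, 99, 133, 154, 163, 175, 184, 203, 213, 232]
  KluIX (AGTCT, off=4): starts [7, 13, 18, 55, 61, 68, 74, 113, 118, 144, 166] → cuts [11, 17, 22, 59, 65, 72, 78, 117, 122, 148, 170]

All cut coordinates (distinct, sorted): [11, 17, 22, 27, 41, 49, 59, 65, 72, 78, 91, 99, 117, 122, 133, 148, 154, 163, 170, 175, 184, 203, 213, 232]

Fragments:
  [0,11): 11 bp
  [11,17): 6 bp
  [17,22): 5 bp
  [22,27): 5 bp
  [27,41): 14 bp
  [41,49): 8 bp
  [49,59): 10 bp
  [59,65): 6 bp
  [65,72): 7 bp
  [72,78): 6 bp
  [78,91): 13 bp
  [91,99): 8 bp
  [99,117): 18 bp
  [117,122): 5 bp
  [122,133): 11 bp
  [133,148): 15 bp
  [148,154): 6 bp
  [154,163): 9 bp
  [163,170): 7 bp
  [170,175): 5 bp
  [175,184): 9 bp
  [184,203): 19 bp
  [203,213): 10 bp
  [213,232): 19 bp
  [232,239): 7 bp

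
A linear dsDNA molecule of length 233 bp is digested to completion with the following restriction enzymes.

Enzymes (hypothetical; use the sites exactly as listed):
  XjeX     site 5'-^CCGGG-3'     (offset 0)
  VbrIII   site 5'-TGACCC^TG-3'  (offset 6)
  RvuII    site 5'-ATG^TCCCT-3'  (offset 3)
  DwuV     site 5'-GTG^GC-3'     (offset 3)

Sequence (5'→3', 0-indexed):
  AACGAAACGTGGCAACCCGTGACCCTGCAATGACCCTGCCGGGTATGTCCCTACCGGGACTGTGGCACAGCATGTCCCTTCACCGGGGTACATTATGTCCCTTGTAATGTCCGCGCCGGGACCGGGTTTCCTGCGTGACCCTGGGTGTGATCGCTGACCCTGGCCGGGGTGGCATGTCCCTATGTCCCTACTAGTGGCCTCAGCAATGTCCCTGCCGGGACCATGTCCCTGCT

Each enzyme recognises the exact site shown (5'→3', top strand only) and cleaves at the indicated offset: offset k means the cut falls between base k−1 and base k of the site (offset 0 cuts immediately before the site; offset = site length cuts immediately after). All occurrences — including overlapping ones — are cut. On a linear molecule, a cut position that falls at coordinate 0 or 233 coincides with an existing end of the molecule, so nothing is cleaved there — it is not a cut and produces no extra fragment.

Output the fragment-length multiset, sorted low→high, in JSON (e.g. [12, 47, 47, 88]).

Scan for sites:
  XjeX CCGGG/0: at [38, 53, 82, 115, 121, 163, 214] ⇒ [38, 53, 82, 115, 121, 163, 214]
  VbrIII TGACCCTG/6: at [19, 30, 135, 154] ⇒ [25, 36, 141, 160]
  RvuII ATGTCCCT/3: at [44, 71, 94, 173, 181, 205, 222] ⇒ [47, 74, 97, 176, 184, 208, 225]
  DwuV GTGGC/3: at [8, 61, 168, 193] ⇒ [11, 64, 171, 196]

All cut coordinates (distinct, sorted): [11, 25, 36, 38, 47, 53, 64, 74, 82, 97, 115, 121, 141, 160, 163, 171, 176, 184, 196, 208, 214, 225]

Fragments:
  [0,11): 11 bp
  [11,25): 14 bp
  [25,36): 11 bp
  [36,38): 2 bp
  [38,47): 9 bp
  [47,53): 6 bp
  [53,64): 11 bp
  [64,74): 10 bp
  [74,82): 8 bp
  [82,97): 15 bp
  [97,115): 18 bp
  [115,121): 6 bp
  [121,141): 20 bp
  [141,160): 19 bp
  [160,163): 3 bp
  [163,171): 8 bp
  [171,176): 5 bp
  [176,184): 8 bp
  [184,196): 12 bp
  [196,208): 12 bp
  [208,214): 6 bp
  [214,225): 11 bp
  [225,233): 8 bp

[2,3,5,6,6,6,8,8,8,8,9,10,11,11,11,11,12,12,14,15,18,19,20]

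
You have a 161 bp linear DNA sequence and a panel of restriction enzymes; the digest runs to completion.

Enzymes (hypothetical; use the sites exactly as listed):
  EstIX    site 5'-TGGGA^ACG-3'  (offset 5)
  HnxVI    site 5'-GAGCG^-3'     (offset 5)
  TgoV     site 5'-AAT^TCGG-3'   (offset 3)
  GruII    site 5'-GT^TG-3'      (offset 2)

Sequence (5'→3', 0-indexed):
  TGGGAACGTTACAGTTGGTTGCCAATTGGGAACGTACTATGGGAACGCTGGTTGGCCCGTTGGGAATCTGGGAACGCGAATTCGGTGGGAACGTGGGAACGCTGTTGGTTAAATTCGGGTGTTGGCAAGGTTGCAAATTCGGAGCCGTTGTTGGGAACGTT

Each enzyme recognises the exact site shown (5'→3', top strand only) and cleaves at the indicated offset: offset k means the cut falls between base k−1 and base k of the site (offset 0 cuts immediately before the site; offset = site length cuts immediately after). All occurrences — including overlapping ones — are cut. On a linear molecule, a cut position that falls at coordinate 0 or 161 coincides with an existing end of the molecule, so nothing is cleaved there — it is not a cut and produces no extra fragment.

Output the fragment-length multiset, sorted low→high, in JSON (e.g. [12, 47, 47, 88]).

[3,4,5,5,5,7,7,8,8,8,8,8,9,9,9,10,10,12,13,13]

Site scan:
  EstIX TGGGAACG/5: at [0, 26, 39, 68, 85, 93, 151] ⇒ [5, 31, 44, 73, 90, 98, 156]
  HnxVI (GAGCG, off=5): no sites
  TgoV AATTCGG/3: at [78, 111, 135] ⇒ [81, 114, 138]
  GruII GTTG/2: at [13, 17, 50, 58, 103, 120, 129, 146, 149] ⇒ [15, 19, 52, 60, 105, 122, 131, 148, 151]

All cut coordinates (distinct, sorted): [5, 15, 19, 31, 44, 52, 60, 73, 81, 90, 98, 105, 114, 122, 131, 138, 148, 151, 156]

Fragment lengths:
  [0,5): 5 bp
  [5,15): 10 bp
  [15,19): 4 bp
  [19,31): 12 bp
  [31,44): 13 bp
  [44,52): 8 bp
  [52,60): 8 bp
  [60,73): 13 bp
  [73,81): 8 bp
  [81,90): 9 bp
  [90,98): 8 bp
  [98,105): 7 bp
  [105,114): 9 bp
  [114,122): 8 bp
  [122,131): 9 bp
  [131,138): 7 bp
  [138,148): 10 bp
  [148,151): 3 bp
  [151,156): 5 bp
  [156,161): 5 bp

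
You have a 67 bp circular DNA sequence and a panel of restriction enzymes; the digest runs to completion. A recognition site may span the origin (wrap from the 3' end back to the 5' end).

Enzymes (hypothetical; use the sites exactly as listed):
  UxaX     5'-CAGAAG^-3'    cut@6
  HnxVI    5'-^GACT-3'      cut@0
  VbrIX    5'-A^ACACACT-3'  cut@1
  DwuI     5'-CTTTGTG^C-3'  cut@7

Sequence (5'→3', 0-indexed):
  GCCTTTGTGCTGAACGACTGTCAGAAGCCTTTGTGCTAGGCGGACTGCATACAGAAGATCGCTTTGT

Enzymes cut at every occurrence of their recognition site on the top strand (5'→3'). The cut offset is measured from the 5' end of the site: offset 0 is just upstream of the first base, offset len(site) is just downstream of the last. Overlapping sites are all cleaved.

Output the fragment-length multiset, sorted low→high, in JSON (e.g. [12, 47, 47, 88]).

[6,7,8,8,11,12,15]

Scan for sites:
  UxaX CAGAAG/6: at [21, 51] ⇒ [27, 57]
  HnxVI GACT/0: at [15, 42] ⇒ [15, 42]
  VbrIX (AACACACT, off=1): no sites
  DwuI CTTTGTGC/7: at [2, 28, 61] ⇒ [1, 9, 35]

All cut coordinates (distinct, sorted): [1, 9, 15, 27, 35, 42, 57]

Fragments:
  1→9: 8 bp
  9→15: 6 bp
  15→27: 12 bp
  27→35: 8 bp
  35→42: 7 bp
  42→57: 15 bp
  57→1 (wrap): 67-57+1 = 11 bp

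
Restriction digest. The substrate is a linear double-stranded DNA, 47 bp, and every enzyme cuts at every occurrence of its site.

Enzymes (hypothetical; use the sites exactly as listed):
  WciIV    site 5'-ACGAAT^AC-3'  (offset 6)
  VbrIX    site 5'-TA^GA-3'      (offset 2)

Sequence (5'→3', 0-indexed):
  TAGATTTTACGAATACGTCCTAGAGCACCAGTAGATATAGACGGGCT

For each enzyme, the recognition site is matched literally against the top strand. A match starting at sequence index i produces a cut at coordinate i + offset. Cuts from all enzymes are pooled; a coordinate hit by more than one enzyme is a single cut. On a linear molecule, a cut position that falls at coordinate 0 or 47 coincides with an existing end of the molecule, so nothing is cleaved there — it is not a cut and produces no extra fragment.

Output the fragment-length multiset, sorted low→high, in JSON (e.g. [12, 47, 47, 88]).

[2,6,8,8,11,12]

Per-enzyme occurrences:
  WciIV ACGAATAC/6: at [8] ⇒ [14]
  VbrIX TAGA/2: at [0, 20, 31, 37] ⇒ [2, 22, 33, 39]

Pooled cuts: [2, 14, 22, 33, 39]

Fragments:
  [0,2): 2 bp
  [2,14): 12 bp
  [14,22): 8 bp
  [22,33): 11 bp
  [33,39): 6 bp
  [39,47): 8 bp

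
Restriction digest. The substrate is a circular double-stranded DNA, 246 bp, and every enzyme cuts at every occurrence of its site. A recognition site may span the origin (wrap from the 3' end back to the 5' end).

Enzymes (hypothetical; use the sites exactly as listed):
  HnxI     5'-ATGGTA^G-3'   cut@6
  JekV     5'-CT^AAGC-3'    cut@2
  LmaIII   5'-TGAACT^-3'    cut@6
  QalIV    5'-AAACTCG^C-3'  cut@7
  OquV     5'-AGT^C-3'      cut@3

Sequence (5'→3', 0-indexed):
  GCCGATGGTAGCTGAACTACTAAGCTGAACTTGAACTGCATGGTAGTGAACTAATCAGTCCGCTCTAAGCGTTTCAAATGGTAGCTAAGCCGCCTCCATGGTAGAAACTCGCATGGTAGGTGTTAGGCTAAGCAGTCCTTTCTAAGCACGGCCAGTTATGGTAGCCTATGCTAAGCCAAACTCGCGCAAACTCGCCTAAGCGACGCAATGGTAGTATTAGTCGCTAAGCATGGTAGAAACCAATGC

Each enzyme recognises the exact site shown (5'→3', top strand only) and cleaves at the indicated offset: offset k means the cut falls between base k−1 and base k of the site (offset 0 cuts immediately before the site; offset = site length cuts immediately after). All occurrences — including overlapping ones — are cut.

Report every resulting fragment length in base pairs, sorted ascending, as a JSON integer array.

Site scan:
  HnxI (ATGGTAG, off=6): starts [4, 39, 77, 97, 112, 157, 207, 229] → cuts [10, 45, 83, 103, 118, 163, 213, 235]
  JekV (CTAAGC, off=2): starts [19, 64, 84, 127, 141, 170, 195, 223] → cuts [21, 66, 86, 129, 143, 172, 197, 225]
  LmaIII (TGAACT, off=6): starts [12, 25, 31, 46] → cuts [18, 31, 37, 52]
  QalIV (AAACTCGC, off=7): starts [104, 177, 187] → cuts [111, 184, 194]
  OquV (AGTC, off=3): starts [56, 133, 218] → cuts [59, 136, 221]

Pooled cuts: [10, 18, 21, 31, 37, 45, 52, 59, 66, 83, 86, 103, 111, 118, 129, 136, 143, 163, 172, 184, 194, 197, 213, 221, 225, 235]

Fragments:
  10→18: 8 bp
  18→21: 3 bp
  21→31: 10 bp
  31→37: 6 bp
  37→45: 8 bp
  45→52: 7 bp
  52→59: 7 bp
  59→66: 7 bp
  66→83: 17 bp
  83→86: 3 bp
  86→103: 17 bp
  103→111: 8 bp
  111→118: 7 bp
  118→129: 11 bp
  129→136: 7 bp
  136→143: 7 bp
  143→163: 20 bp
  163→172: 9 bp
  172→184: 12 bp
  184→194: 10 bp
  194→197: 3 bp
  197→213: 16 bp
  213→221: 8 bp
  221→225: 4 bp
  225→235: 10 bp
  235→10 (wrap): 246-235+10 = 21 bp

[3,3,3,4,6,7,7,7,7,7,7,8,8,8,8,9,10,10,10,11,12,16,17,17,20,21]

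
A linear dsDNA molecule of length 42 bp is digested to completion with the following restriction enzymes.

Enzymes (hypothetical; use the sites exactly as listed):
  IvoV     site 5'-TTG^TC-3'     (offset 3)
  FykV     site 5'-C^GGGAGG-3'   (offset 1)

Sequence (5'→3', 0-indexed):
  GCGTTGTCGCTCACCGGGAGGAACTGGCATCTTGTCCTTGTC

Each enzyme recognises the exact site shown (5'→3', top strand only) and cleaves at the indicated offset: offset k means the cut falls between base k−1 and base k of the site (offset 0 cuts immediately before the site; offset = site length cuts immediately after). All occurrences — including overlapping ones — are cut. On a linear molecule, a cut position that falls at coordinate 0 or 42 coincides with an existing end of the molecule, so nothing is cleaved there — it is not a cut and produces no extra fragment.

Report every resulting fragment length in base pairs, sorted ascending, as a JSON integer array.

[2,6,6,9,19]

Scan for sites:
  IvoV (TTGTC, off=3): starts [3, 31, 37] → cuts [6, 34, 40]
  FykV (CGGGAGG, off=1): starts [14] → cuts [15]

Pooled cuts: [6, 15, 34, 40]

Fragment lengths:
  [0,6): 6 bp
  [6,15): 9 bp
  [15,34): 19 bp
  [34,40): 6 bp
  [40,42): 2 bp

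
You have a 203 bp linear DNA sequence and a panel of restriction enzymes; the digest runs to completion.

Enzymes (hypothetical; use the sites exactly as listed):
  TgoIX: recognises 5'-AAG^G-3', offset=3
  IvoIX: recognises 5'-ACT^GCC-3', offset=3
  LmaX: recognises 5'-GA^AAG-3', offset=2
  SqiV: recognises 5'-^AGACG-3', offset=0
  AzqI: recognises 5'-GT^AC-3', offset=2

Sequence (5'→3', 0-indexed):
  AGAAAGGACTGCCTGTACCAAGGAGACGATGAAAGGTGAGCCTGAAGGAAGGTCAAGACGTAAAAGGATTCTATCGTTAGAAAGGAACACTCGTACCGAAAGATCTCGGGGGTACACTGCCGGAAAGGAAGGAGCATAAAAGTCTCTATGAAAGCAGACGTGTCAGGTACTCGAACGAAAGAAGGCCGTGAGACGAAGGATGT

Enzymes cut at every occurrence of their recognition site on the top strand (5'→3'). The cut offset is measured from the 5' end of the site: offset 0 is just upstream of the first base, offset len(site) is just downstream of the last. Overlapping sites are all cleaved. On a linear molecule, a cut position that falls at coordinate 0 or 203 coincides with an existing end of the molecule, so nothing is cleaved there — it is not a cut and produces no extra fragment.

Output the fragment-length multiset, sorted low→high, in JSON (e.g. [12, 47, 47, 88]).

[1,3,3,3,3,3,4,4,4,4,4,5,5,5,6,6,6,6,6,8,9,10,10,11,12,13,14,15,20]

Scan for sites:
  TgoIX AAGG/3: at [3, 19, 32, 44, 48, 63, 81, 124, 128, 181, 195] ⇒ [6, 22, 35, 47, 51, 66, 84, 127, 131, 184, 198]
  IvoIX ACTGCC/3: at [7, 115] ⇒ [10, 118]
  LmaX GAAAG/2: at [1, 30, 79, 97, 122, 149, 176] ⇒ [3, 32, 81, 99, 124, 151, 178]
  SqiV AGACG/0: at [23, 55, 155, 190] ⇒ [23, 55, 155, 190]
  AzqI GTAC/2: at [14, 92, 111, 166] ⇒ [16, 94, 113, 168]

All cut coordinates (distinct, sorted): [3, 6, 10, 16, 22, 23, 32, 35, 47, 51, 55, 66, 81, 84, 94, 99, 113, 118, 124, 127, 131, 151, 155, 168, 178, 184, 190, 198]

Fragments:
  [0,3): 3 bp
  [3,6): 3 bp
  [6,10): 4 bp
  [10,16): 6 bp
  [16,22): 6 bp
  [22,23): 1 bp
  [23,32): 9 bp
  [32,35): 3 bp
  [35,47): 12 bp
  [47,51): 4 bp
  [51,55): 4 bp
  [55,66): 11 bp
  [66,81): 15 bp
  [81,84): 3 bp
  [84,94): 10 bp
  [94,99): 5 bp
  [99,113): 14 bp
  [113,118): 5 bp
  [118,124): 6 bp
  [124,127): 3 bp
  [127,131): 4 bp
  [131,151): 20 bp
  [151,155): 4 bp
  [155,168): 13 bp
  [168,178): 10 bp
  [178,184): 6 bp
  [184,190): 6 bp
  [190,198): 8 bp
  [198,203): 5 bp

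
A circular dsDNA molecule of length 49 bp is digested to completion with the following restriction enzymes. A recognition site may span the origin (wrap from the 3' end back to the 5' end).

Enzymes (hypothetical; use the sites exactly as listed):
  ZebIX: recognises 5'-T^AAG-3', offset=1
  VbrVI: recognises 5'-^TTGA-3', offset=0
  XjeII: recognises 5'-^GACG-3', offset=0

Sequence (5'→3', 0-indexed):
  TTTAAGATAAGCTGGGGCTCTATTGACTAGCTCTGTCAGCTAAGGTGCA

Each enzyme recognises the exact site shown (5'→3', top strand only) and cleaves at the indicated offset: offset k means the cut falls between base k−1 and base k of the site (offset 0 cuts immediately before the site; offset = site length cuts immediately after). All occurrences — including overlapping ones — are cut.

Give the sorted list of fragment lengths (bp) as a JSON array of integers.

Site scan:
  ZebIX TAAG/1: at [2, 7, 40] ⇒ [3, 8, 41]
  VbrVI TTGA/0: at [22] ⇒ [22]
  XjeII (GACG, off=0): no sites

All cut coordinates (distinct, sorted): [3, 8, 22, 41]

Fragment lengths:
  3→8: 5 bp
  8→22: 14 bp
  22→41: 19 bp
  41→3 (wrap): 49-41+3 = 11 bp

[5,11,14,19]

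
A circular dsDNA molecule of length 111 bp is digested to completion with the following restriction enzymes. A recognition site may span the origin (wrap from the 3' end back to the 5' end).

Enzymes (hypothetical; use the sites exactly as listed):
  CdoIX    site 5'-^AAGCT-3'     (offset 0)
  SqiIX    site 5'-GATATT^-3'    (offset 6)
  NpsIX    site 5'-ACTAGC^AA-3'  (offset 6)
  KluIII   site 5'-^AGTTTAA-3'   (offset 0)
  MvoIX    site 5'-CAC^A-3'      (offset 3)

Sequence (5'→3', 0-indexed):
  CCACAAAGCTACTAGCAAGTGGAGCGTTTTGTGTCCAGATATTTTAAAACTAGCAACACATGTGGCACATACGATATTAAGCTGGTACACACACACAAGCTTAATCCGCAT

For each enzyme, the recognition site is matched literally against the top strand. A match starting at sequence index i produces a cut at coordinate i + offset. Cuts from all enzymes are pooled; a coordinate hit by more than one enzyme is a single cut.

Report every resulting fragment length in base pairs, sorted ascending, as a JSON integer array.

Scan for sites:
  CdoIX (AAGCT, off=0): starts [5, 78, 96] → cuts [5, 78, 96]
  SqiIX (GATATT, off=6): starts [37, 72] → cuts [43, 78]
  NpsIX (ACTAGCAA, off=6): starts [10, 48] → cuts [16, 54]
  KluIII (AGTTTAA, off=0): no sites
  MvoIX (CACA, off=3): starts [1, 56, 65, 87, 89, 91, 93] → cuts [4, 59, 68, 90, 92, 94, 96]

Pooled cuts: [4, 5, 16, 43, 54, 59, 68, 78, 90, 92, 94, 96]

Fragment lengths:
  4→5: 1 bp
  5→16: 11 bp
  16→43: 27 bp
  43→54: 11 bp
  54→59: 5 bp
  59→68: 9 bp
  68→78: 10 bp
  78→90: 12 bp
  90→92: 2 bp
  92→94: 2 bp
  94→96: 2 bp
  96→4 (wrap): 111-96+4 = 19 bp

[1,2,2,2,5,9,10,11,11,12,19,27]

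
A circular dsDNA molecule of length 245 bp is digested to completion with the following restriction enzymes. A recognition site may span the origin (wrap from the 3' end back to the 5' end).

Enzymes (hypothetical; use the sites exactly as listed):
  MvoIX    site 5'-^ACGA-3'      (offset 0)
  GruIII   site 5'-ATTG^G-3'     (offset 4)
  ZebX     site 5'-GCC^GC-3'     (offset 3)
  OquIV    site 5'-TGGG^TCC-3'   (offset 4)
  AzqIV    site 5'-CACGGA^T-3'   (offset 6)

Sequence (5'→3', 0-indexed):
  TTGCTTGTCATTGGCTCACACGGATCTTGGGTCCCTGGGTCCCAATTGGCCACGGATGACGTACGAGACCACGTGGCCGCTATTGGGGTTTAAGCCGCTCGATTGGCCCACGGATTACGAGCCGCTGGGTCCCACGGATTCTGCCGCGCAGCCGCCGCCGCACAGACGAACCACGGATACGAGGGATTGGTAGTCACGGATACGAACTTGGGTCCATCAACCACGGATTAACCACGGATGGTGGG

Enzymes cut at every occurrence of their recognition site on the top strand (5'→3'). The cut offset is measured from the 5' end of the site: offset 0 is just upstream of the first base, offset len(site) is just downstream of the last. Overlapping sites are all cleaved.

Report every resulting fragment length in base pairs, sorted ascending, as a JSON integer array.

Per-enzyme occurrences:
  MvoIX ACGA/0: at [62, 116, 165, 178, 201] ⇒ [62, 116, 165, 178, 201]
  GruIII ATTGG/4: at [9, 44, 81, 101, 185] ⇒ [13, 48, 85, 105, 189]
  ZebX GCCGC/3: at [75, 93, 120, 142, 150, 153, 156] ⇒ [78, 96, 123, 145, 153, 156, 159]
  OquIV TGGGTCC/4: at [27, 35, 125, 208] ⇒ [31, 39, 129, 212]
  AzqIV CACGGAT/6: at [18, 50, 108, 132, 171, 194, 221, 232] ⇒ [24, 56, 114, 138, 177, 200, 227, 238]

All cut coordinates (distinct, sorted): [13, 24, 31, 39, 48, 56, 62, 78, 85, 96, 105, 114, 116, 123, 129, 138, 145, 153, 156, 159, 165, 177, 178, 189, 200, 201, 212, 227, 238]

Fragments:
  13→24: 11 bp
  24→31: 7 bp
  31→39: 8 bp
  39→48: 9 bp
  48→56: 8 bp
  56→62: 6 bp
  62→78: 16 bp
  78→85: 7 bp
  85→96: 11 bp
  96→105: 9 bp
  105→114: 9 bp
  114→116: 2 bp
  116→123: 7 bp
  123→129: 6 bp
  129→138: 9 bp
  138→145: 7 bp
  145→153: 8 bp
  153→156: 3 bp
  156→159: 3 bp
  159→165: 6 bp
  165→177: 12 bp
  177→178: 1 bp
  178→189: 11 bp
  189→200: 11 bp
  200→201: 1 bp
  201→212: 11 bp
  212→227: 15 bp
  227→238: 11 bp
  238→13 (wrap): 245-238+13 = 20 bp

[1,1,2,3,3,6,6,6,7,7,7,7,8,8,8,9,9,9,9,11,11,11,11,11,11,12,15,16,20]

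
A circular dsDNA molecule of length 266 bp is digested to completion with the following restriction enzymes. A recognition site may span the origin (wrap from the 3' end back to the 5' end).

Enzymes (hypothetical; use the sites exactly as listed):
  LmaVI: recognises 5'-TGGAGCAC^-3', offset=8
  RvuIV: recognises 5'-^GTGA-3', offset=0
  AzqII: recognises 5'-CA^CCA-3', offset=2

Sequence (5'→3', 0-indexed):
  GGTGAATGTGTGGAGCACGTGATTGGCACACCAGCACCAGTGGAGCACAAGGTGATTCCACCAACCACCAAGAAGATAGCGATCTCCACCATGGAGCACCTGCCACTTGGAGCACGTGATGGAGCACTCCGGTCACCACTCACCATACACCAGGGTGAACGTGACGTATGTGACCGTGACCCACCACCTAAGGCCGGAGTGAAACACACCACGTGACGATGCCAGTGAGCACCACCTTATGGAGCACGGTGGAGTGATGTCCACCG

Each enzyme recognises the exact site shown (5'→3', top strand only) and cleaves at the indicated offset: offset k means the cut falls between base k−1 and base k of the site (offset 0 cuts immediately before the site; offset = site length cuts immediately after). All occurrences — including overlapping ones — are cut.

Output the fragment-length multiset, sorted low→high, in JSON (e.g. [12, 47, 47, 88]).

Per-enzyme occurrences:
  LmaVI TGGAGCAC/8: at [10, 40, 91, 107, 119, 239] ⇒ [18, 48, 99, 115, 127, 247]
  RvuIV GTGA/0: at [1, 18, 51, 115, 154, 160, 169, 175, 198, 212, 224, 253] ⇒ [1, 18, 51, 115, 154, 160, 169, 175, 198, 212, 224, 253]
  AzqII CACCA/2: at [28, 34, 58, 65, 86, 133, 140, 147, 181, 206, 229] ⇒ [30, 36, 60, 67, 88, 135, 142, 149, 183, 208, 231]

Pooled cuts: [1, 18, 30, 36, 48, 51, 60, 67, 88, 99, 115, 127, 135, 142, 149, 154, 160, 169, 175, 183, 198, 208, 212, 224, 231, 247, 253]

Fragment lengths:
  1→18: 17 bp
  18→30: 12 bp
  30→36: 6 bp
  36→48: 12 bp
  48→51: 3 bp
  51→60: 9 bp
  60→67: 7 bp
  67→88: 21 bp
  88→99: 11 bp
  99→115: 16 bp
  115→127: 12 bp
  127→135: 8 bp
  135→142: 7 bp
  142→149: 7 bp
  149→154: 5 bp
  154→160: 6 bp
  160→169: 9 bp
  169→175: 6 bp
  175→183: 8 bp
  183→198: 15 bp
  198→208: 10 bp
  208→212: 4 bp
  212→224: 12 bp
  224→231: 7 bp
  231→247: 16 bp
  247→253: 6 bp
  253→1 (wrap): 266-253+1 = 14 bp

[3,4,5,6,6,6,6,7,7,7,7,8,8,9,9,10,11,12,12,12,12,14,15,16,16,17,21]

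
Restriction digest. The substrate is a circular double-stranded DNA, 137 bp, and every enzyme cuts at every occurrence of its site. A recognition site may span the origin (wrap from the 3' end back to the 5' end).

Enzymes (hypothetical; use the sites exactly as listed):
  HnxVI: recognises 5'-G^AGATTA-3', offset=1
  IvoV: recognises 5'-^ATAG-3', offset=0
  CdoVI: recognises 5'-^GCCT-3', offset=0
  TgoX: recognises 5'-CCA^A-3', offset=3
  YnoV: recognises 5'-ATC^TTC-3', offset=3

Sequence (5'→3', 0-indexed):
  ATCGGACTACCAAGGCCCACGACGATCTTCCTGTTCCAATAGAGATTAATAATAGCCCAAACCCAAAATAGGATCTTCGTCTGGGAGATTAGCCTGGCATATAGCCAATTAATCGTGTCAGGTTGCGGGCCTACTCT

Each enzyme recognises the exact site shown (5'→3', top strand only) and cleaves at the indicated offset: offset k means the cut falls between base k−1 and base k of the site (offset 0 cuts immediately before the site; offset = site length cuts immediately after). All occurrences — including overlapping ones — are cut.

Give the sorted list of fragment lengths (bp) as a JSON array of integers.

Per-enzyme occurrences:
  HnxVI (GAGATTA, off=1): starts [41, 84] → cuts [42, 85]
  IvoV (ATAG, off=0): starts [38, 51, 67, 100] → cuts [38, 51, 67, 100]
  CdoVI (GCCT, off=0): starts [91, 128] → cuts [91, 128]
  TgoX (CCAA, off=3): starts [9, 35, 56, 62, 104] → cuts [12, 38, 59, 65, 107]
  YnoV (ATCTTC, off=3): starts [24, 72] → cuts [27, 75]

Pooled cuts: [12, 27, 38, 42, 51, 59, 65, 67, 75, 85, 91, 100, 107, 128]

Fragment lengths:
  12→27: 15 bp
  27→38: 11 bp
  38→42: 4 bp
  42→51: 9 bp
  51→59: 8 bp
  59→65: 6 bp
  65→67: 2 bp
  67→75: 8 bp
  75→85: 10 bp
  85→91: 6 bp
  91→100: 9 bp
  100→107: 7 bp
  107→128: 21 bp
  128→12 (wrap): 137-128+12 = 21 bp

[2,4,6,6,7,8,8,9,9,10,11,15,21,21]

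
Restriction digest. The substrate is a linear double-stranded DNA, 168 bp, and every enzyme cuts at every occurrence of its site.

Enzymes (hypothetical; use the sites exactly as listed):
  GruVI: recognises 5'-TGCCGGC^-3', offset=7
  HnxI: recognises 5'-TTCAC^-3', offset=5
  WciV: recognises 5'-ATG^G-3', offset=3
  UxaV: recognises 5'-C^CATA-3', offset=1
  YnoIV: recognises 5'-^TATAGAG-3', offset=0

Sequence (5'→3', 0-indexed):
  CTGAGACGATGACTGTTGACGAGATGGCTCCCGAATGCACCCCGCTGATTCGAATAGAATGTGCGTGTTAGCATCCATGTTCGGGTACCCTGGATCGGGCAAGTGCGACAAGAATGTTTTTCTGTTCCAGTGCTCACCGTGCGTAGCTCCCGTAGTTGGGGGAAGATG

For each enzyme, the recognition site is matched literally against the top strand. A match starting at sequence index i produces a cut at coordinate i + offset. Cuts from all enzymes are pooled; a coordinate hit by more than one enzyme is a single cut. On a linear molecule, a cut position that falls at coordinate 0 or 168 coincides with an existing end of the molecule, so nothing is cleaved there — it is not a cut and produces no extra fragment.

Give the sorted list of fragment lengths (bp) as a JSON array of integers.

[26,142]

Scan for sites:
  GruVI (TGCCGGC, off=7): no sites
  HnxI (TTCAC, off=5): no sites
  WciV (ATGG, off=3): starts [23] → cuts [26]
  UxaV (CCATA, off=1): no sites
  YnoIV (TATAGAG, off=0): no sites

All cut coordinates (distinct, sorted): [26]

Fragment lengths:
  [0,26): 26 bp
  [26,168): 142 bp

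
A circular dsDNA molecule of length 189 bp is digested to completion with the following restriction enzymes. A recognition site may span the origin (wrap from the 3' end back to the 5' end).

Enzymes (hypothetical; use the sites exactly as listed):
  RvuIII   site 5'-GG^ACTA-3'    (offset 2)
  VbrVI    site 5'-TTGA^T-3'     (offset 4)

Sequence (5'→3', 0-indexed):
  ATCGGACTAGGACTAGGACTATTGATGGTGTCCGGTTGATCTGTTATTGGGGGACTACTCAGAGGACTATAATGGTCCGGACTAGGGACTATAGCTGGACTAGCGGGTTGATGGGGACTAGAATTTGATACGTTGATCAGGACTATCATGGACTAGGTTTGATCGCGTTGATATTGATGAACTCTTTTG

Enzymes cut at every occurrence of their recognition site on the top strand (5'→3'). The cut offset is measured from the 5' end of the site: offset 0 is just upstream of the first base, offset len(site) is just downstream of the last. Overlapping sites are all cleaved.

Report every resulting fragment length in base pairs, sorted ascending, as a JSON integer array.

Per-enzyme occurrences:
  RvuIII (GGACTA, off=2): starts [3, 9, 15, 51, 63, 78, 85, 96, 114, 139, 149] → cuts [5, 11, 17, 53, 65, 80, 87, 98, 116, 141, 151]
  VbrVI (TTGAT, off=4): starts [21, 35, 107, 124, 132, 158, 167, 173, 186] → cuts [1, 25, 39, 111, 128, 136, 162, 171, 177]

Pooled cuts: [1, 5, 11, 17, 25, 39, 53, 65, 80, 87, 98, 111, 116, 128, 136, 141, 151, 162, 171, 177]

Fragments:
  1→5: 4 bp
  5→11: 6 bp
  11→17: 6 bp
  17→25: 8 bp
  25→39: 14 bp
  39→53: 14 bp
  53→65: 12 bp
  65→80: 15 bp
  80→87: 7 bp
  87→98: 11 bp
  98→111: 13 bp
  111→116: 5 bp
  116→128: 12 bp
  128→136: 8 bp
  136→141: 5 bp
  141→151: 10 bp
  151→162: 11 bp
  162→171: 9 bp
  171→177: 6 bp
  177→1 (wrap): 189-177+1 = 13 bp

[4,5,5,6,6,6,7,8,8,9,10,11,11,12,12,13,13,14,14,15]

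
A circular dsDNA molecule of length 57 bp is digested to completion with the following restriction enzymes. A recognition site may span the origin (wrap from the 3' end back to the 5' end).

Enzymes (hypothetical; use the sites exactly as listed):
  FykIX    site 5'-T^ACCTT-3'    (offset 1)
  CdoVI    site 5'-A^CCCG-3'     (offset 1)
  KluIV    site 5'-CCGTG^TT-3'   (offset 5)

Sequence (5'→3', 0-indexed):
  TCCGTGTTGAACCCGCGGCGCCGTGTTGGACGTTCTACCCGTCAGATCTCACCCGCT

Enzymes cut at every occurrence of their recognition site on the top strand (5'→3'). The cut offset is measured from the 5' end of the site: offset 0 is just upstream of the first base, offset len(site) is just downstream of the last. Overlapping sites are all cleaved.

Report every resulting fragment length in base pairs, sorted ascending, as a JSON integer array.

Scan for sites:
  FykIX (TACCTT, off=1): no sites
  CdoVI (ACCCG, off=1): starts [10, 36, 50] → cuts [11, 37, 51]
  KluIV (CCGTGTT, off=5): starts [1, 20] → cuts [6, 25]

Pooled cuts: [6, 11, 25, 37, 51]

Fragments:
  6→11: 5 bp
  11→25: 14 bp
  25→37: 12 bp
  37→51: 14 bp
  51→6 (wrap): 57-51+6 = 12 bp

[5,12,12,14,14]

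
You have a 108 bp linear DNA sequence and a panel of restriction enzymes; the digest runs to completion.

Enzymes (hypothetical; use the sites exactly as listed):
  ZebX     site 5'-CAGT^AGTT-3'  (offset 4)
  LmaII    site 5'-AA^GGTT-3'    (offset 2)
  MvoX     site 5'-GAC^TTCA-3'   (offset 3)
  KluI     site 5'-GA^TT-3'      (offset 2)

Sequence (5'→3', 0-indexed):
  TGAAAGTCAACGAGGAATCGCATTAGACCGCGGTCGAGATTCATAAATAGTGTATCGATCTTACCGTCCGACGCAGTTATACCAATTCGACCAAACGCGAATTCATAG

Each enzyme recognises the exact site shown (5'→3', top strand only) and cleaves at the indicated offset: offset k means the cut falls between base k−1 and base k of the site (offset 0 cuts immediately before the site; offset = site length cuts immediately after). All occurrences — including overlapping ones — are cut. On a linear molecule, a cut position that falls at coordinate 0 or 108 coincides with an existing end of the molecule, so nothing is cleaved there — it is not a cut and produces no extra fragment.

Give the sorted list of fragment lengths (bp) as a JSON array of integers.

[39,69]

Per-enzyme occurrences:
  ZebX (CAGTAGTT, off=4): no sites
  LmaII (AAGGTT, off=2): no sites
  MvoX (GACTTCA, off=3): no sites
  KluI (GATT, off=2): starts [37] → cuts [39]

Pooled cuts: [39]

Fragments:
  [0,39): 39 bp
  [39,108): 69 bp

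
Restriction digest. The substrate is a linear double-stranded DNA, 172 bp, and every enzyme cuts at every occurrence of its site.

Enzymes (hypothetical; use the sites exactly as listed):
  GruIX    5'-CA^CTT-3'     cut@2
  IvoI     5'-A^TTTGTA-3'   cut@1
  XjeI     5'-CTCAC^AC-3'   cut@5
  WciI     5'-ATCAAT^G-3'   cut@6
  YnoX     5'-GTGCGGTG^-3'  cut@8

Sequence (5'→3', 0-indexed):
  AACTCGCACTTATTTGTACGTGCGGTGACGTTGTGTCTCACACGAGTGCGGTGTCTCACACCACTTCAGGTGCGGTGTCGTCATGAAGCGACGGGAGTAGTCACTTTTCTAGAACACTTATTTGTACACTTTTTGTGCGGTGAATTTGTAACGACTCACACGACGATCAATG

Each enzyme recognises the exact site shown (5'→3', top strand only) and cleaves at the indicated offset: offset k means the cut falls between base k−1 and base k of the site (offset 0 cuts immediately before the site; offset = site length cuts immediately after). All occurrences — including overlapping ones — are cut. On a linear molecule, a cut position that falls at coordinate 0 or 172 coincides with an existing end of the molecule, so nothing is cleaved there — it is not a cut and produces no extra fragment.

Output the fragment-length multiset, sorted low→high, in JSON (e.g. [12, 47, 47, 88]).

[1,2,4,4,4,6,8,8,12,12,13,14,14,14,15,15,26]

Per-enzyme occurrences:
  GruIX (CACTT, off=2): starts [6, 61, 101, 114, 126] → cuts [8, 63, 103, 116, 128]
  IvoI (ATTTGTA, off=1): starts [11, 119, 143] → cuts [12, 120, 144]
  XjeI (CTCACAC, off=5): starts [36, 54, 154] → cuts [41, 59, 159]
  WciI (ATCAATG, off=6): starts [165] → cuts [171]
  YnoX (GTGCGGTG, off=8): starts [19, 45, 69, 134] → cuts [27, 53, 77, 142]

Pooled cuts: [8, 12, 27, 41, 53, 59, 63, 77, 103, 116, 120, 128, 142, 144, 159, 171]

Fragments:
  [0,8): 8 bp
  [8,12): 4 bp
  [12,27): 15 bp
  [27,41): 14 bp
  [41,53): 12 bp
  [53,59): 6 bp
  [59,63): 4 bp
  [63,77): 14 bp
  [77,103): 26 bp
  [103,116): 13 bp
  [116,120): 4 bp
  [120,128): 8 bp
  [128,142): 14 bp
  [142,144): 2 bp
  [144,159): 15 bp
  [159,171): 12 bp
  [171,172): 1 bp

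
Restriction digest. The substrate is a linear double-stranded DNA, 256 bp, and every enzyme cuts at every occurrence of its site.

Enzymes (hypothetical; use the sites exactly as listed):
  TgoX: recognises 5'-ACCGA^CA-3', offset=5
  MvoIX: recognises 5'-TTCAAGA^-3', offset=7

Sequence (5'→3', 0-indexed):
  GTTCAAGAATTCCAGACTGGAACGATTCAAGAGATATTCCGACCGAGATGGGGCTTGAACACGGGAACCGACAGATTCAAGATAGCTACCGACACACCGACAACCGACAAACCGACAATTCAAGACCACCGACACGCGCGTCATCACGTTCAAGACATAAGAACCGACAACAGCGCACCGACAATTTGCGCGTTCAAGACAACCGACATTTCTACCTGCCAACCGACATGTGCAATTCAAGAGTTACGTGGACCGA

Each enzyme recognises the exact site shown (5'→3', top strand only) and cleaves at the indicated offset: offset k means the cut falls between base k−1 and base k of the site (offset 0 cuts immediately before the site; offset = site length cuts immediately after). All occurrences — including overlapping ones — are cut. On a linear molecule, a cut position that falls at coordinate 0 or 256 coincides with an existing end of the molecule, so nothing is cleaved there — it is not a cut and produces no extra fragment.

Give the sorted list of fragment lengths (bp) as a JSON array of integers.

[7,7,7,8,8,8,10,10,11,12,14,14,16,18,20,23,24,39]

Per-enzyme occurrences:
  TgoX (ACCGACA, off=5): starts [66, 87, 95, 102, 110, 127, 162, 176, 201, 221] → cuts [71, 92, 100, 107, 115, 132, 167, 181, 206, 226]
  MvoIX (TTCAAGA, off=7): starts [1, 25, 75, 118, 148, 192, 235] → cuts [8, 32, 82, 125, 155, 199, 242]

All cut coordinates (distinct, sorted): [8, 32, 71, 82, 92, 100, 107, 115, 125, 132, 155, 167, 181, 199, 206, 226, 242]

Fragments:
  [0,8): 8 bp
  [8,32): 24 bp
  [32,71): 39 bp
  [71,82): 11 bp
  [82,92): 10 bp
  [92,100): 8 bp
  [100,107): 7 bp
  [107,115): 8 bp
  [115,125): 10 bp
  [125,132): 7 bp
  [132,155): 23 bp
  [155,167): 12 bp
  [167,181): 14 bp
  [181,199): 18 bp
  [199,206): 7 bp
  [206,226): 20 bp
  [226,242): 16 bp
  [242,256): 14 bp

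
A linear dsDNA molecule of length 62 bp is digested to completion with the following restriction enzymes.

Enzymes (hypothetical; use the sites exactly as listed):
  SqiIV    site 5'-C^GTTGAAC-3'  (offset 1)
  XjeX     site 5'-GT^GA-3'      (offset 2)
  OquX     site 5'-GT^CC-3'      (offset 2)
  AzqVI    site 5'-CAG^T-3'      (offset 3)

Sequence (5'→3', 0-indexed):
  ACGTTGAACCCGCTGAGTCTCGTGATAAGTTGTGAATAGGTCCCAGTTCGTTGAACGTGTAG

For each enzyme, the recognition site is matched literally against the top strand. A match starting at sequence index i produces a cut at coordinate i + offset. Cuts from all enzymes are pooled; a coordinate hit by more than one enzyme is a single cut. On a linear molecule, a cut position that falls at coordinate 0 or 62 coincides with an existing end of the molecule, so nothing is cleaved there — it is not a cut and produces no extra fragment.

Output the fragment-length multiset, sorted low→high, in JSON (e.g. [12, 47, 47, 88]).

Scan for sites:
  SqiIV (CGTTGAAC, off=1): starts [1, 48] → cuts [2, 49]
  XjeX (GTGA, off=2): starts [21, 31] → cuts [23, 33]
  OquX (GTCC, off=2): starts [39] → cuts [41]
  AzqVI (CAGT, off=3): starts [43] → cuts [46]

All cut coordinates (distinct, sorted): [2, 23, 33, 41, 46, 49]

Fragments:
  [0,2): 2 bp
  [2,23): 21 bp
  [23,33): 10 bp
  [33,41): 8 bp
  [41,46): 5 bp
  [46,49): 3 bp
  [49,62): 13 bp

[2,3,5,8,10,13,21]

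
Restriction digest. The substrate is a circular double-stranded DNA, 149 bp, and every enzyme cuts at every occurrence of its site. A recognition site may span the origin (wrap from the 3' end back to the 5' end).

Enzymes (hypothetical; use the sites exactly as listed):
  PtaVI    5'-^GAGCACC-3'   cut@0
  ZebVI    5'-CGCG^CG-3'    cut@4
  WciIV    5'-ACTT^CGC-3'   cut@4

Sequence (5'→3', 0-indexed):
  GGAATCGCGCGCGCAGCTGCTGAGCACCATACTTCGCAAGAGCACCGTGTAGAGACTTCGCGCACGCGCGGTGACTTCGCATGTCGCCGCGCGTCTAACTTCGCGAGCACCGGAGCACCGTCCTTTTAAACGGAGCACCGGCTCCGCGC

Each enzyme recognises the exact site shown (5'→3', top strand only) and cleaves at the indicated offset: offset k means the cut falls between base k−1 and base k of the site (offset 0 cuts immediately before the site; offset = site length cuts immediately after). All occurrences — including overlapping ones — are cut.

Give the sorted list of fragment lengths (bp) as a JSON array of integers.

Per-enzyme occurrences:
  PtaVI GAGCACC/0: at [21, 39, 104, 112, 132] ⇒ [21, 39, 104, 112, 132]
  ZebVI CGCGCG/4: at [5, 7, 64, 87, 144] ⇒ [9, 11, 68, 91, 148]
  WciIV ACTTCGC/4: at [30, 54, 73, 97] ⇒ [34, 58, 77, 101]

All cut coordinates (distinct, sorted): [9, 11, 21, 34, 39, 58, 68, 77, 91, 101, 104, 112, 132, 148]

Fragments:
  9→11: 2 bp
  11→21: 10 bp
  21→34: 13 bp
  34→39: 5 bp
  39→58: 19 bp
  58→68: 10 bp
  68→77: 9 bp
  77→91: 14 bp
  91→101: 10 bp
  101→104: 3 bp
  104→112: 8 bp
  112→132: 20 bp
  132→148: 16 bp
  148→9 (wrap): 149-148+9 = 10 bp

[2,3,5,8,9,10,10,10,10,13,14,16,19,20]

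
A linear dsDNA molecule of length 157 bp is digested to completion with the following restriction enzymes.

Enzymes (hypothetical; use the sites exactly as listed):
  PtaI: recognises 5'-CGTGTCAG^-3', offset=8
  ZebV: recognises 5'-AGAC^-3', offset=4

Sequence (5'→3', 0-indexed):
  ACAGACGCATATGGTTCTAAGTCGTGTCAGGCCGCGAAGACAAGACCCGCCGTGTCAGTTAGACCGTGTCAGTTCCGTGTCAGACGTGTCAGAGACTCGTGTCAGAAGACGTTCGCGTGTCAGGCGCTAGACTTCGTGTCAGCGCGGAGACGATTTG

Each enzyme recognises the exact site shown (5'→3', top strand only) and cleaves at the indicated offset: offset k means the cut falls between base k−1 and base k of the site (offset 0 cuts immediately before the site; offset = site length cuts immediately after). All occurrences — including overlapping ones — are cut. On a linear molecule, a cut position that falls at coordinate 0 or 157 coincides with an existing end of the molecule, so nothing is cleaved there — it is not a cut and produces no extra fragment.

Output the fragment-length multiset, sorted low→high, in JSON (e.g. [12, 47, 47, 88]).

Per-enzyme occurrences:
  PtaI CGTGTCAG/8: at [22, 50, 64, 75, 84, 97, 115, 134] ⇒ [30, 58, 72, 83, 92, 105, 123, 142]
  ZebV AGAC/4: at [2, 37, 42, 60, 81, 92, 106, 128, 147] ⇒ [6, 41, 46, 64, 85, 96, 110, 132, 151]

Pooled cuts: [6, 30, 41, 46, 58, 64, 72, 83, 85, 92, 96, 105, 110, 123, 132, 142, 151]

Fragments:
  [0,6): 6 bp
  [6,30): 24 bp
  [30,41): 11 bp
  [41,46): 5 bp
  [46,58): 12 bp
  [58,64): 6 bp
  [64,72): 8 bp
  [72,83): 11 bp
  [83,85): 2 bp
  [85,92): 7 bp
  [92,96): 4 bp
  [96,105): 9 bp
  [105,110): 5 bp
  [110,123): 13 bp
  [123,132): 9 bp
  [132,142): 10 bp
  [142,151): 9 bp
  [151,157): 6 bp

[2,4,5,5,6,6,6,7,8,9,9,9,10,11,11,12,13,24]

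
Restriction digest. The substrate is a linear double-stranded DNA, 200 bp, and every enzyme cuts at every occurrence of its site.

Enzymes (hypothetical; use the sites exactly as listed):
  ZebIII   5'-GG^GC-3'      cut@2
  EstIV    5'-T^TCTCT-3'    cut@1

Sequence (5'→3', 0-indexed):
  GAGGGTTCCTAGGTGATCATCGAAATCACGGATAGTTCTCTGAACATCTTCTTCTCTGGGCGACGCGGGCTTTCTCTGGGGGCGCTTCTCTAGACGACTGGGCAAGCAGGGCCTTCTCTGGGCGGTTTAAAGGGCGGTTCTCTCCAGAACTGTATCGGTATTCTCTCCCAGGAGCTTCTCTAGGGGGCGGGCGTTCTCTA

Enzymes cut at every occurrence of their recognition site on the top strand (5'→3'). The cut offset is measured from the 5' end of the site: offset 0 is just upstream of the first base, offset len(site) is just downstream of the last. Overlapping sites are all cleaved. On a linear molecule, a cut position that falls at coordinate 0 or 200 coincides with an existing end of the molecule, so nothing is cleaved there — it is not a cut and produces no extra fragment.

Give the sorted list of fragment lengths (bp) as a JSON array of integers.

Scan for sites:
  ZebIII GGGC/2: at [57, 66, 79, 99, 108, 119, 131, 184, 188] ⇒ [59, 68, 81, 101, 110, 121, 133, 186, 190]
  EstIV TTCTCT/1: at [35, 51, 71, 85, 113, 137, 160, 175, 193] ⇒ [36, 52, 72, 86, 114, 138, 161, 176, 194]

Pooled cuts: [36, 52, 59, 68, 72, 81, 86, 101, 110, 114, 121, 133, 138, 161, 176, 186, 190, 194]

Fragments:
  [0,36): 36 bp
  [36,52): 16 bp
  [52,59): 7 bp
  [59,68): 9 bp
  [68,72): 4 bp
  [72,81): 9 bp
  [81,86): 5 bp
  [86,101): 15 bp
  [101,110): 9 bp
  [110,114): 4 bp
  [114,121): 7 bp
  [121,133): 12 bp
  [133,138): 5 bp
  [138,161): 23 bp
  [161,176): 15 bp
  [176,186): 10 bp
  [186,190): 4 bp
  [190,194): 4 bp
  [194,200): 6 bp

[4,4,4,4,5,5,6,7,7,9,9,9,10,12,15,15,16,23,36]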